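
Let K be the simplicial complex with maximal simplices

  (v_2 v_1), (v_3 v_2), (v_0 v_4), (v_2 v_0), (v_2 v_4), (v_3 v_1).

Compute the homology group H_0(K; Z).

Order the vertices as v_0 < v_1 < v_2 < v_3 < v_4. Listing each simplex with vertices in this order, K has dimension 1 with simplices:

  0-simplices (5): [v_0], [v_1], [v_2], [v_3], [v_4]
  1-simplices (6): [v_0,v_2], [v_0,v_4], [v_1,v_2], [v_1,v_3], [v_2,v_3], [v_2,v_4]

Hence C_0 ≅ Z^5, C_1 ≅ Z^6.

The boundary map ∂_1: C_1 → C_0 is given by ∂[p,q] = [q] − [p]. For instance
  ∂[v_0,v_4] = [v_4] − [v_0].
The 5×6 boundary matrix has rank 4 and Smith normal form diag(1,1,1,1).

Now H_k = ker ∂_k / im ∂_{k+1}, so:

  H_0: rank C_0 − rank ∂_1 = 5 − 4 = 1, and the invariant factors of ∂_1 are all 1, so H_0 = Z.

H_0 = Z.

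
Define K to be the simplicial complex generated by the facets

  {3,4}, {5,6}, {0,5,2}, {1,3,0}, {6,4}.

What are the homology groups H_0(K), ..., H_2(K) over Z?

H_0 ≅ Z,  H_1 ≅ Z,  H_2 = 0.

We work with the vertex ordering 0 < 1 < 2 < 3 < 4 < 5 < 6. The simplices of K, each written with vertices in increasing order, are:

  0-simplices (7): [0], [1], [2], [3], [4], [5], [6]
  1-simplices (9): [0,1], [0,2], [0,3], [0,5], [1,3], [2,5], [3,4], [4,6], [5,6]
  2-simplices (2): [0,1,3], [0,2,5]

Hence C_0 ≅ Z^7, C_1 ≅ Z^9, C_2 ≅ Z^2.

∂_1: C_1 → C_0 maps an edge to its endpoints' difference, ∂[p,q] = q − p.
This gives a 7×9 integer matrix of rank 6; reducing to Smith normal form yields diagonal entries (1,1,1,1,1,1).

Boundary ∂_2: C_2 → C_1 sends each 2-simplex [p,q,r] to [q,r] − [p,r] + [p,q]. For instance
  ∂[0,1,3] = [1,3] − [0,3] + [0,1],
  ∂[0,2,5] = [2,5] − [0,5] + [0,2].
The 9×2 boundary matrix has rank 2 and Smith normal form diag(1,1).

Reading off H_k = ker ∂_k / im ∂_{k+1}:

  H_0: rank C_0 − rank ∂_1 = 7 − 6 = 1, and the invariant factors of ∂_1 are all 1, so H_0 ≅ Z.
  H_1: rank ker ∂_1 − rank ∂_2 = (9 − 6) − 2 = 1, and the invariant factors of ∂_2 are all 1, so H_1 ≅ Z.
  H_2: rank ker ∂_2 − rank ∂_3 = (2 − 2) − 0 = 0, and there is no ∂_3, so H_2 ≅ 0.

As a check, the Euler characteristic is 7 − 9 + 2 = 0, which agrees with 1 − 1 + 0 = 0.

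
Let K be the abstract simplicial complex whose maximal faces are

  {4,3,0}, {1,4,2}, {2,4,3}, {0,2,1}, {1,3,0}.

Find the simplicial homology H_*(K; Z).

We work with the vertex ordering 0 < 1 < 2 < 3 < 4. The simplices of K, each written with vertices in increasing order, are:

  0-simplices (5): [0], [1], [2], [3], [4]
  1-simplices (10): [0,1], [0,2], [0,3], [0,4], [1,2], [1,3], [1,4], [2,3], [2,4], [3,4]
  2-simplices (5): [0,1,2], [0,1,3], [0,3,4], [1,2,4], [2,3,4]

giving chain groups C_0 ≅ Z^5, C_1 ≅ Z^10, C_2 ≅ Z^5.

Boundary ∂_1: C_1 → C_0 sends each edge [p,q] (with p < q) to q − p. For instance
  ∂[1,3] = [3] − [1].
As a 5×10 matrix over Z this has rank 4, with invariant factors (1,1,1,1).

The boundary map ∂_2: C_2 → C_1 sends each 2-simplex [p,q,r] to [q,r] − [p,r] + [p,q]. For instance
  ∂[0,1,3] = [1,3] − [0,3] + [0,1],
  ∂[0,3,4] = [3,4] − [0,4] + [0,3].
As a 10×5 matrix over Z this has rank 5, with invariant factors (1,1,1,1,1).

From H_k ≅ ker(∂_k) / im(∂_{k+1}) we obtain:

  H_0: rank C_0 − rank ∂_1 = 5 − 4 = 1, and the invariant factors of ∂_1 are all 1, so H_0 ≅ Z.
  H_1: rank ker ∂_1 − rank ∂_2 = (10 − 4) − 5 = 1, and the invariant factors of ∂_2 are all 1, so H_1 ≅ Z.
  H_2: rank ker ∂_2 − rank ∂_3 = (5 − 5) − 0 = 0, and there is no ∂_3, so H_2 ≅ 0.

H_0 ≅ Z,  H_1 ≅ Z,  H_2 = 0.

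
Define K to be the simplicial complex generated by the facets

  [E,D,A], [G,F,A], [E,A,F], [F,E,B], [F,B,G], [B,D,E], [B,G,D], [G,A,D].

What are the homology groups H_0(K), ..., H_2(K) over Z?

H_0 ≅ Z,  H_1 = 0,  H_2 ≅ Z.

We work with the vertex ordering A < B < D < E < F < G. The simplices of K, each written with vertices in increasing order, are:

  0-simplices (6): A, B, D, E, F, G
  1-simplices (12): AD, AE, AF, AG, BD, BE, BF, BG, DE, DG, EF, FG
  2-simplices (8): ADE, ADG, AEF, AFG, BDE, BDG, BEF, BFG

Hence C_0 ≅ Z^6, C_1 ≅ Z^12, C_2 ≅ Z^8.

The boundary map ∂_1: C_1 → C_0 maps an edge to its endpoints' difference, ∂[p,q] = q − p. For instance
  ∂FG = G − F.
This gives a 6×12 integer matrix of rank 5; reducing to Smith normal form yields diagonal entries (1,1,1,1,1).

∂_2: C_2 → C_1 sends each 2-simplex [p,q,r] to [q,r] − [p,r] + [p,q]. For instance
  ∂AEF = EF − AF + AE,
  ∂ADE = DE − AE + AD.
The resulting 12×8 matrix has rank 7, and its Smith normal form has invariant factors (1,1,1,1,1,1,1).

Computing H_k = (kernel of ∂_k) / (image of ∂_{k+1}):

  H_0: rank C_0 − rank ∂_1 = 6 − 5 = 1, and the invariant factors of ∂_1 are all 1, so H_0 = Z.
  H_1: rank ker ∂_1 − rank ∂_2 = (12 − 5) − 7 = 0, and the invariant factors of ∂_2 are all 1, so H_1 = 0.
  H_2: rank ker ∂_2 − rank ∂_3 = (8 − 7) − 0 = 1, and there is no ∂_3, so H_2 = Z.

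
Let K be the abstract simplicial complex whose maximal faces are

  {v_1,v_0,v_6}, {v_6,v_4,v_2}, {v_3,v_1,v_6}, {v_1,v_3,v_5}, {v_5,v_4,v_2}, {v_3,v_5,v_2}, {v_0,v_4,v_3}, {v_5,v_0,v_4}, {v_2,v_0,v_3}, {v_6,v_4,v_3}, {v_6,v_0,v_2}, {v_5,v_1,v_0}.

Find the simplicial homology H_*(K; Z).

H_0 ≅ Z,  H_1 ≅ Z/2,  H_2 = 0.

Take the total order v_0 < v_1 < v_2 < v_3 < v_4 < v_5 < v_6 on the vertex set. Then K (dimension 2) consists of the simplices:

  0-simplices (7): [v_0], [v_1], [v_2], [v_3], [v_4], [v_5], [v_6]
  1-simplices (18): (18 of them)
  2-simplices (12): (12 of them)

giving chain groups C_0 ≅ Z^7, C_1 ≅ Z^18, C_2 ≅ Z^12.

The boundary map ∂_1: C_1 → C_0 sends each edge [p,q] (with p < q) to q − p.
The resulting 7×18 matrix has rank 6, and its Smith normal form has invariant factors (1,1,1,1,1,1).

The boundary map ∂_2: C_2 → C_1 maps a triangle to the signed sum of its edges. For instance
  ∂[v_0,v_1,v_5] = [v_1,v_5] − [v_0,v_5] + [v_0,v_1],
  ∂[v_0,v_2,v_6] = [v_2,v_6] − [v_0,v_6] + [v_0,v_2].
The resulting 18×12 matrix has rank 12, and its Smith normal form has invariant factors (1,1,1,1,1,1,1,1,1,1,1,2).

Now H_k = ker ∂_k / im ∂_{k+1}, so:

  H_0: rank C_0 − rank ∂_1 = 7 − 6 = 1, and the invariant factors of ∂_1 are all 1, so H_0 = Z.
  H_1: rank ker ∂_1 − rank ∂_2 = (18 − 6) − 12 = 0, and ∂_2 has invariant factor 2 > 1, so H_1 = Z/2.
  H_2: rank ker ∂_2 − rank ∂_3 = (12 − 12) − 0 = 0, and there is no ∂_3, so H_2 = 0.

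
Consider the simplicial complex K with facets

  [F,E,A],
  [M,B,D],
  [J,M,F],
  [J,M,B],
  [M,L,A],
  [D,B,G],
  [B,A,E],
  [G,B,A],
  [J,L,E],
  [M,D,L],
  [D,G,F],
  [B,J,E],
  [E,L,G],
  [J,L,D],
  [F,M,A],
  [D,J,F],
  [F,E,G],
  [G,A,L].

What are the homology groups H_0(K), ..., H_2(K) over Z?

Take the total order A < B < D < E < F < G < J < L < M on the vertex set. Then K (dimension 2) consists of the simplices:

  0-simplices (9): A, B, D, E, F, G, J, L, M
  1-simplices (27): AB, AE, AF, AG, AL, AM, BD, BE, BG, BJ, BM, DF, DG, DJ, DL, DM, EF, EG, EJ, EL, FG, FJ, FM, GL, JL, JM, LM
  2-simplices (18): ABE, ABG, AEF, AFM, AGL, ALM, BDG, BDM, BEJ, BJM, DFG, DFJ, DJL, DLM, EFG, EGL, EJL, FJM

giving chain groups C_0 ≅ Z^9, C_1 ≅ Z^27, C_2 ≅ Z^18.

∂_1: C_1 → C_0 is given by ∂[p,q] = [q] − [p]. For instance
  ∂DL = L − D.
This gives a 9×27 integer matrix of rank 8; reducing to Smith normal form yields diagonal entries (1,1,1,1,1,1,1,1).

The boundary map ∂_2: C_2 → C_1 sends each 2-simplex [p,q,r] to [q,r] − [p,r] + [p,q]. For instance
  ∂AFM = FM − AM + AF,
  ∂EGL = GL − EL + EG.
This gives a 27×18 integer matrix of rank 18; reducing to Smith normal form yields diagonal entries (1,1,1,1,1,1,1,1,1,1,1,1,1,1,1,1,1,2).

Reading off H_k = ker ∂_k / im ∂_{k+1}:

  H_0: rank C_0 − rank ∂_1 = 9 − 8 = 1, and the invariant factors of ∂_1 are all 1, so H_0 = Z.
  H_1: rank ker ∂_1 − rank ∂_2 = (27 − 8) − 18 = 1, and ∂_2 has invariant factor 2 > 1, so H_1 = Z ⊕ Z/2Z.
  H_2: rank ker ∂_2 − rank ∂_3 = (18 − 18) − 0 = 0, and there is no ∂_3, so H_2 = 0.

H_0 ≅ Z,  H_1 ≅ Z ⊕ Z/2Z,  H_2 = 0.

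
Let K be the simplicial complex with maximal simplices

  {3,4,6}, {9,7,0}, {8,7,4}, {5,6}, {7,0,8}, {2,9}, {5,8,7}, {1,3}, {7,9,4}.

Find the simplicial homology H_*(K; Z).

H_0 ≅ Z,  H_1 ≅ Z,  H_2 = 0.

Order the vertices as 0 < 1 < 2 < 3 < 4 < 5 < 6 < 7 < 8 < 9. Listing each simplex with vertices in this order, K has dimension 2 with simplices:

  0-simplices (10): [0], [1], [2], [3], [4], [5], [6], [7], [8], [9]
  1-simplices (16): [0,7], [0,8], [0,9], [1,3], [2,9], [3,4], [3,6], [4,6], [4,7], [4,8], [4,9], [5,6], [5,7], [5,8], [7,8], [7,9]
  2-simplices (6): [0,7,8], [0,7,9], [3,4,6], [4,7,8], [4,7,9], [5,7,8]

so the chain groups are C_0 ≅ Z^10, C_1 ≅ Z^16, C_2 ≅ Z^6.

∂_1: C_1 → C_0 is given by ∂[p,q] = [q] − [p]. For instance
  ∂[5,8] = [8] − [5].
The 10×16 boundary matrix has rank 9 and Smith normal form diag(1,1,1,1,1,1,1,1,1).

∂_2: C_2 → C_1 acts by ∂[p,q,r] = [q,r] − [p,r] + [p,q]. For instance
  ∂[0,7,9] = [7,9] − [0,9] + [0,7],
  ∂[0,7,8] = [7,8] − [0,8] + [0,7].
The resulting 16×6 matrix has rank 6, and its Smith normal form has invariant factors (1,1,1,1,1,1).

Now H_k = ker ∂_k / im ∂_{k+1}, so:

  H_0: rank C_0 − rank ∂_1 = 10 − 9 = 1, and the invariant factors of ∂_1 are all 1, so H_0 = Z.
  H_1: rank ker ∂_1 − rank ∂_2 = (16 − 9) − 6 = 1, and the invariant factors of ∂_2 are all 1, so H_1 = Z.
  H_2: rank ker ∂_2 − rank ∂_3 = (6 − 6) − 0 = 0, and there is no ∂_3, so H_2 = 0.

As a check, the Euler characteristic is 10 − 16 + 6 = 0, which agrees with 1 − 1 + 0 = 0.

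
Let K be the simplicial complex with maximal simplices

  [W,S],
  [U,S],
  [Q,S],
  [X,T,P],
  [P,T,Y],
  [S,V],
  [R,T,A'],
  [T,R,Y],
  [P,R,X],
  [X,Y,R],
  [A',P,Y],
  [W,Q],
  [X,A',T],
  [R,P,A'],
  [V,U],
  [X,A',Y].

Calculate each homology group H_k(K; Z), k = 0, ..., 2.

H_0 ≅ Z^2,  H_1 ≅ Z^2 ⊕ Z/2Z,  H_2 = 0.

Fix the vertex order P < Q < R < S < T < U < V < W < X < Y < A' and write every simplex with vertices in increasing order. Then dim K = 2 and the simplices of K are:

  0-simplices (11): [P], [Q], [R], [S], [T], [U], [V], [W], [X], [Y], [A']
  1-simplices (21): [P,R], [P,T], [P,X], [P,Y], [P,A'], [Q,S], [Q,W], [R,T], [R,X], [R,Y], [R,A'], [S,U], [S,V], [S,W], [T,X], [T,Y], [T,A'], [U,V], [X,Y], [X,A'], [Y,A']
  2-simplices (10): [P,R,X], [P,R,A'], [P,T,X], [P,T,Y], [P,Y,A'], [R,T,Y], [R,T,A'], [R,X,Y], [T,X,A'], [X,Y,A']

giving chain groups C_0 ≅ Z^11, C_1 ≅ Z^21, C_2 ≅ Z^10.

The boundary map ∂_1: C_1 → C_0 is given by ∂[p,q] = [q] − [p]. For instance
  ∂[S,W] = [W] − [S].
The 11×21 boundary matrix has rank 9 and Smith normal form diag(1,1,1,1,1,1,1,1,1).

The boundary map ∂_2: C_2 → C_1 maps a triangle to the signed sum of its edges. For instance
  ∂[R,X,Y] = [X,Y] − [R,Y] + [R,X],
  ∂[P,Y,A'] = [Y,A'] − [P,A'] + [P,Y].
This gives a 21×10 integer matrix of rank 10; reducing to Smith normal form yields diagonal entries (1,1,1,1,1,1,1,1,1,2).

Now H_k = ker ∂_k / im ∂_{k+1}, so:

  H_0: rank C_0 − rank ∂_1 = 11 − 9 = 2, and the invariant factors of ∂_1 are all 1, so H_0 ≅ Z^2.
  H_1: rank ker ∂_1 − rank ∂_2 = (21 − 9) − 10 = 2, and ∂_2 has invariant factor 2 > 1, so H_1 ≅ Z^2 ⊕ Z/2Z.
  H_2: rank ker ∂_2 − rank ∂_3 = (10 − 10) − 0 = 0, and there is no ∂_3, so H_2 ≅ 0.

(K is a triangulation of the disjoint union of the real projective plane RP^2 and a wedge of 2 circles.)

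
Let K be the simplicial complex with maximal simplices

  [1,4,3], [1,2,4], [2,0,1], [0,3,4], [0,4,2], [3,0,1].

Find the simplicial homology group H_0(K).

H_0 ≅ Z.

Fix the vertex order 0 < 1 < 2 < 3 < 4 and write every simplex with vertices in increasing order. Then dim K = 2 and the simplices of K are:

  0-simplices (5): [0], [1], [2], [3], [4]
  1-simplices (9): [0,1], [0,2], [0,3], [0,4], [1,2], [1,3], [1,4], [2,4], [3,4]
  2-simplices (6): [0,1,2], [0,1,3], [0,2,4], [0,3,4], [1,2,4], [1,3,4]

Hence C_0 ≅ Z^5, C_1 ≅ Z^9, C_2 ≅ Z^6.

The boundary map ∂_1: C_1 → C_0 is given by ∂[p,q] = [q] − [p].
The 5×9 boundary matrix has rank 4 and Smith normal form diag(1,1,1,1).

∂_2: C_2 → C_1 acts by ∂[p,q,r] = [q,r] − [p,r] + [p,q]. For instance
  ∂[0,3,4] = [3,4] − [0,4] + [0,3],
  ∂[0,2,4] = [2,4] − [0,4] + [0,2].
The resulting 9×6 matrix has rank 5, and its Smith normal form has invariant factors (1,1,1,1,1).

Computing H_k = (kernel of ∂_k) / (image of ∂_{k+1}):

  H_0: rank C_0 − rank ∂_1 = 5 − 4 = 1, and the invariant factors of ∂_1 are all 1, so H_0 = Z.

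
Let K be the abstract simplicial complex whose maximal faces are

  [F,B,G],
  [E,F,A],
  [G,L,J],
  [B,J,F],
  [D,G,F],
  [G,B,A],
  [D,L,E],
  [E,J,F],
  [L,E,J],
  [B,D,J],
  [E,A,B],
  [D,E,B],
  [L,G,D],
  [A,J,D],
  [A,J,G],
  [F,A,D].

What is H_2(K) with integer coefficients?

We work with the vertex ordering A < B < D < E < F < G < J < L. The simplices of K, each written with vertices in increasing order, are:

  0-simplices (8): A, B, D, E, F, G, J, L
  1-simplices (24): AB, AD, AE, AF, AG, AJ, BD, BE, BF, BG, BJ, DE, DF, DG, DJ, DL, EF, EJ, EL, FG, FJ, GJ, GL, JL
  2-simplices (16): ABE, ABG, ADF, ADJ, AEF, AGJ, BDE, BDJ, BFG, BFJ, DEL, DFG, DGL, EFJ, EJL, GJL

so the chain groups are C_0 ≅ Z^8, C_1 ≅ Z^24, C_2 ≅ Z^16.

∂_1: C_1 → C_0 maps an edge to its endpoints' difference, ∂[p,q] = q − p. For instance
  ∂FJ = J − F.
The resulting 8×24 matrix has rank 7, and its Smith normal form has invariant factors (1,1,1,1,1,1,1).

The boundary map ∂_2: C_2 → C_1 acts by ∂[p,q,r] = [q,r] − [p,r] + [p,q]. For instance
  ∂ABG = BG − AG + AB,
  ∂ADJ = DJ − AJ + AD.
This gives a 24×16 integer matrix of rank 15; reducing to Smith normal form yields diagonal entries (1,1,1,1,1,1,1,1,1,1,1,1,1,1,1).

From H_k ≅ ker(∂_k) / im(∂_{k+1}) we obtain:

  H_2: rank ker ∂_2 − rank ∂_3 = (16 − 15) − 0 = 1, and there is no ∂_3, so H_2 ≅ Z.

H_2 = Z.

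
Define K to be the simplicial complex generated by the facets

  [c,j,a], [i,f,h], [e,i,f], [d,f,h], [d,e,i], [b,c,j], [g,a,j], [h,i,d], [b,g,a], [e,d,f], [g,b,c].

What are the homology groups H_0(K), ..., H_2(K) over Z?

H_0 = Z^2,  H_1 = Z,  H_2 = Z.

K has 10 vertices, 19 edges, 11 triangles.
rank ∂_0 = 0, rank ∂_1 = 8 ⇒ b_0 = 10 − 0 − 8 = 2; all invariant factors of ∂_1 are 1 so no torsion. So H_0 ≅ Z^2.
rank ∂_1 = 8, rank ∂_2 = 10 ⇒ b_1 = 19 − 8 − 10 = 1; all invariant factors of ∂_2 are 1 so no torsion. So H_1 ≅ Z.
rank ∂_2 = 10, rank ∂_3 = 0 ⇒ b_2 = 11 − 10 − 0 = 1. So H_2 ≅ Z.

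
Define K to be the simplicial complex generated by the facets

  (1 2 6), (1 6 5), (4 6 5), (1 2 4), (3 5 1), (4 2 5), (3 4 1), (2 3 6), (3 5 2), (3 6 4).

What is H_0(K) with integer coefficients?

H_0 = Z.

Order the vertices as 1 < 2 < 3 < 4 < 5 < 6. Listing each simplex with vertices in this order, K has dimension 2 with simplices:

  0-simplices (6): [1], [2], [3], [4], [5], [6]
  1-simplices (15): [1,2], [1,3], [1,4], [1,5], [1,6], [2,3], [2,4], [2,5], [2,6], [3,4], [3,5], [3,6], [4,5], [4,6], [5,6]
  2-simplices (10): [1,2,4], [1,2,6], [1,3,4], [1,3,5], [1,5,6], [2,3,5], [2,3,6], [2,4,5], [3,4,6], [4,5,6]

giving chain groups C_0 ≅ Z^6, C_1 ≅ Z^15, C_2 ≅ Z^10.

Boundary ∂_1: C_1 → C_0 maps an edge to its endpoints' difference, ∂[p,q] = q − p. For instance
  ∂[3,4] = [4] − [3].
As a 6×15 matrix over Z this has rank 5, with invariant factors (1,1,1,1,1).

∂_2: C_2 → C_1 maps a triangle to the signed sum of its edges. For instance
  ∂[1,2,6] = [2,6] − [1,6] + [1,2],
  ∂[3,4,6] = [4,6] − [3,6] + [3,4].
The 15×10 boundary matrix has rank 10 and Smith normal form diag(1,1,1,1,1,1,1,1,1,2).

Now H_k = ker ∂_k / im ∂_{k+1}, so:

  H_0: rank C_0 − rank ∂_1 = 6 − 5 = 1, and the invariant factors of ∂_1 are all 1, so H_0 ≅ Z.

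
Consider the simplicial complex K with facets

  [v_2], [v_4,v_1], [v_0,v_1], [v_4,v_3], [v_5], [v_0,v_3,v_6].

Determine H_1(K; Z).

H_1 ≅ Z.

Take the total order v_0 < v_1 < v_2 < v_3 < v_4 < v_5 < v_6 on the vertex set. Then K (dimension 2) consists of the simplices:

  0-simplices (7): [v_0], [v_1], [v_2], [v_3], [v_4], [v_5], [v_6]
  1-simplices (6): [v_0,v_1], [v_0,v_3], [v_0,v_6], [v_1,v_4], [v_3,v_4], [v_3,v_6]
  2-simplices (1): [v_0,v_3,v_6]

giving chain groups C_0 ≅ Z^7, C_1 ≅ Z^6, C_2 ≅ Z^1.

Boundary ∂_1: C_1 → C_0 sends each edge [p,q] (with p < q) to q − p. For instance
  ∂[v_3,v_6] = [v_6] − [v_3].
As a 7×6 matrix over Z this has rank 4, with invariant factors (1,1,1,1).

Boundary ∂_2: C_2 → C_1 maps a triangle to the signed sum of its edges. For instance
  ∂[v_0,v_3,v_6] = [v_3,v_6] − [v_0,v_6] + [v_0,v_3].
As a 6×1 matrix over Z this has rank 1, with invariant factors (1).

From H_k ≅ ker(∂_k) / im(∂_{k+1}) we obtain:

  H_1: rank ker ∂_1 − rank ∂_2 = (6 − 4) − 1 = 1, and the invariant factors of ∂_2 are all 1, so H_1 ≅ Z.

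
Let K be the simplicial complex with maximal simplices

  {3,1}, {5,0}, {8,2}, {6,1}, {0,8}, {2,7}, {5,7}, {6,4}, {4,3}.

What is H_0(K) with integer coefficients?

Take the total order 0 < 1 < 2 < 3 < 4 < 5 < 6 < 7 < 8 on the vertex set. Then K (dimension 1) consists of the simplices:

  0-simplices (9): [0], [1], [2], [3], [4], [5], [6], [7], [8]
  1-simplices (9): [0,5], [0,8], [1,3], [1,6], [2,7], [2,8], [3,4], [4,6], [5,7]

so the chain groups are C_0 ≅ Z^9, C_1 ≅ Z^9.

The boundary map ∂_1: C_1 → C_0 sends each edge [p,q] (with p < q) to q − p.
The 9×9 boundary matrix has rank 7 and Smith normal form diag(1,1,1,1,1,1,1).

Computing H_k = (kernel of ∂_k) / (image of ∂_{k+1}):

  H_0: rank C_0 − rank ∂_1 = 9 − 7 = 2, and the invariant factors of ∂_1 are all 1, so H_0 = Z^2.

H_0 ≅ Z^2.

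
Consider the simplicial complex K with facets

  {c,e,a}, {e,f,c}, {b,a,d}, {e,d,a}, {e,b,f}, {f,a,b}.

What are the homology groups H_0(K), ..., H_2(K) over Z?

H_0 ≅ Z,  H_1 ≅ Z,  H_2 = 0.

K has 6 vertices, 12 edges, 6 triangles.
rank ∂_0 = 0, rank ∂_1 = 5 ⇒ b_0 = 6 − 0 − 5 = 1; all invariant factors of ∂_1 are 1 so no torsion. So H_0 = Z.
rank ∂_1 = 5, rank ∂_2 = 6 ⇒ b_1 = 12 − 5 − 6 = 1; all invariant factors of ∂_2 are 1 so no torsion. So H_1 = Z.
rank ∂_2 = 6, rank ∂_3 = 0 ⇒ b_2 = 6 − 6 − 0 = 0. So H_2 = 0.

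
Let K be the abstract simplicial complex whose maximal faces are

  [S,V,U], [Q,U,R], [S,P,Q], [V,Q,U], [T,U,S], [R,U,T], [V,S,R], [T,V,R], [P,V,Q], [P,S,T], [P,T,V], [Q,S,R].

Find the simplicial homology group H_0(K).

We work with the vertex ordering P < Q < R < S < T < U < V. The simplices of K, each written with vertices in increasing order, are:

  0-simplices (7): P, Q, R, S, T, U, V
  1-simplices (18): PQ, PS, PT, PV, QR, QS, QU, QV, RS, RT, RU, RV, ST, SU, SV, TU, TV, UV
  2-simplices (12): PQS, PQV, PST, PTV, QRS, QRU, QUV, RSV, RTU, RTV, STU, SUV

so the chain groups are C_0 ≅ Z^7, C_1 ≅ Z^18, C_2 ≅ Z^12.

∂_1: C_1 → C_0 is given by ∂[p,q] = [q] − [p].
The resulting 7×18 matrix has rank 6, and its Smith normal form has invariant factors (1,1,1,1,1,1).

∂_2: C_2 → C_1 sends each 2-simplex [p,q,r] to [q,r] − [p,r] + [p,q]. For instance
  ∂RTU = TU − RU + RT,
  ∂RTV = TV − RV + RT.
This gives a 18×12 integer matrix of rank 12; reducing to Smith normal form yields diagonal entries (1,1,1,1,1,1,1,1,1,1,1,2).

Reading off H_k = ker ∂_k / im ∂_{k+1}:

  H_0: rank C_0 − rank ∂_1 = 7 − 6 = 1, and the invariant factors of ∂_1 are all 1, so H_0 ≅ Z.

H_0 = Z.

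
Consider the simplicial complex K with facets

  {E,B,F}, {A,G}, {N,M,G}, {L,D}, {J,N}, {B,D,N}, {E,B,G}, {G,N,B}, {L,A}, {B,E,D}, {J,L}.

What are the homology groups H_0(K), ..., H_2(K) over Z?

K has 10 vertices, 17 edges, 6 triangles.
rank ∂_0 = 0, rank ∂_1 = 9 ⇒ b_0 = 10 − 0 − 9 = 1; all invariant factors of ∂_1 are 1 so no torsion. So H_0 = Z.
rank ∂_1 = 9, rank ∂_2 = 6 ⇒ b_1 = 17 − 9 − 6 = 2; all invariant factors of ∂_2 are 1 so no torsion. So H_1 = Z^2.
rank ∂_2 = 6, rank ∂_3 = 0 ⇒ b_2 = 6 − 6 − 0 = 0. So H_2 = 0.

H_0 ≅ Z,  H_1 ≅ Z^2,  H_2 = 0.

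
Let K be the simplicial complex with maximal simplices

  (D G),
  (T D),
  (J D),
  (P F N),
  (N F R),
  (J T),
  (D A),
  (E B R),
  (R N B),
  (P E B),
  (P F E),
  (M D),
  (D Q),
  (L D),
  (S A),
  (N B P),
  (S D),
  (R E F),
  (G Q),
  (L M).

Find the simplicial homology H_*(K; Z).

H_0 ≅ Z^2,  H_1 ≅ Z^4,  H_2 ≅ Z.

K has 15 vertices, 24 edges, 8 triangles.
rank ∂_0 = 0, rank ∂_1 = 13 ⇒ b_0 = 15 − 0 − 13 = 2; all invariant factors of ∂_1 are 1 so no torsion. So H_0 = Z^2.
rank ∂_1 = 13, rank ∂_2 = 7 ⇒ b_1 = 24 − 13 − 7 = 4; all invariant factors of ∂_2 are 1 so no torsion. So H_1 = Z^4.
rank ∂_2 = 7, rank ∂_3 = 0 ⇒ b_2 = 8 − 7 − 0 = 1. So H_2 = Z.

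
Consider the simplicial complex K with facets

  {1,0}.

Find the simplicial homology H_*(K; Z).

H_0 = Z,  H_1 = 0.

K has 2 vertices, 1 edge.
rank ∂_0 = 0, rank ∂_1 = 1 ⇒ b_0 = 2 − 0 − 1 = 1; all invariant factors of ∂_1 are 1 so no torsion. So H_0 = Z.
rank ∂_1 = 1, rank ∂_2 = 0 ⇒ b_1 = 1 − 1 − 0 = 0. So H_1 = 0.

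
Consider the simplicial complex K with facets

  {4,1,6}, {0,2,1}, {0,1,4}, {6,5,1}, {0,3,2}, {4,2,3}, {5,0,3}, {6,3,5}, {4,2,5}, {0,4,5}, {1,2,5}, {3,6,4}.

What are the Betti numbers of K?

b_0 = 1, b_1 = 0, b_2 = 0.

Take the total order 0 < 1 < 2 < 3 < 4 < 5 < 6 on the vertex set. Then K (dimension 2) consists of the simplices:

  0-simplices (7): [0], [1], [2], [3], [4], [5], [6]
  1-simplices (18): [0,1], [0,2], [0,3], [0,4], [0,5], [1,2], [1,4], [1,5], [1,6], [2,3], [2,4], [2,5], [3,4], [3,5], [3,6], [4,5], [4,6], [5,6]
  2-simplices (12): [0,1,2], [0,1,4], [0,2,3], [0,3,5], [0,4,5], [1,2,5], [1,4,6], [1,5,6], [2,3,4], [2,4,5], [3,4,6], [3,5,6]

Hence C_0 ≅ Z^7, C_1 ≅ Z^18, C_2 ≅ Z^12.

Boundary ∂_1: C_1 → C_0 is given by ∂[p,q] = [q] − [p].
This gives a 7×18 integer matrix of rank 6; reducing to Smith normal form yields diagonal entries (1,1,1,1,1,1).

∂_2: C_2 → C_1 maps a triangle to the signed sum of its edges. For instance
  ∂[2,4,5] = [4,5] − [2,5] + [2,4],
  ∂[0,2,3] = [2,3] − [0,3] + [0,2].
The resulting 18×12 matrix has rank 12, and its Smith normal form has invariant factors (1,1,1,1,1,1,1,1,1,1,1,2).

From H_k ≅ ker(∂_k) / im(∂_{k+1}) we obtain:

  H_0: rank C_0 − rank ∂_1 = 7 − 6 = 1, and the invariant factors of ∂_1 are all 1, so H_0 ≅ Z.
  H_1: rank ker ∂_1 − rank ∂_2 = (18 − 6) − 12 = 0, and ∂_2 has invariant factor 2 > 1, so H_1 ≅ Z/2.
  H_2: rank ker ∂_2 − rank ∂_3 = (12 − 12) − 0 = 0, and there is no ∂_3, so H_2 ≅ 0.

Hence the Betti numbers are b_0 = 1, b_1 = 0, b_2 = 0.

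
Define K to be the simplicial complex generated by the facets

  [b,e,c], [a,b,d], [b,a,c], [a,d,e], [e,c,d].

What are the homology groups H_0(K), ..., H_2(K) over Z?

Take the total order a < b < c < d < e on the vertex set. Then K (dimension 2) consists of the simplices:

  0-simplices (5): a, b, c, d, e
  1-simplices (10): ab, ac, ad, ae, bc, bd, be, cd, ce, de
  2-simplices (5): abc, abd, ade, bce, cde

so the chain groups are C_0 ≅ Z^5, C_1 ≅ Z^10, C_2 ≅ Z^5.

The boundary map ∂_1: C_1 → C_0 maps an edge to its endpoints' difference, ∂[p,q] = q − p. For instance
  ∂be = e − b.
As a 5×10 matrix over Z this has rank 4, with invariant factors (1,1,1,1).

The boundary map ∂_2: C_2 → C_1 sends each 2-simplex [p,q,r] to [q,r] − [p,r] + [p,q]. For instance
  ∂abd = bd − ad + ab,
  ∂abc = bc − ac + ab.
The resulting 10×5 matrix has rank 5, and its Smith normal form has invariant factors (1,1,1,1,1).

Reading off H_k = ker ∂_k / im ∂_{k+1}:

  H_0: rank C_0 − rank ∂_1 = 5 − 4 = 1, and the invariant factors of ∂_1 are all 1, so H_0 = Z.
  H_1: rank ker ∂_1 − rank ∂_2 = (10 − 4) − 5 = 1, and the invariant factors of ∂_2 are all 1, so H_1 = Z.
  H_2: rank ker ∂_2 − rank ∂_3 = (5 − 5) − 0 = 0, and there is no ∂_3, so H_2 = 0.

(K is a triangulation of the Möbius band.)

H_0 = Z,  H_1 = Z,  H_2 = 0.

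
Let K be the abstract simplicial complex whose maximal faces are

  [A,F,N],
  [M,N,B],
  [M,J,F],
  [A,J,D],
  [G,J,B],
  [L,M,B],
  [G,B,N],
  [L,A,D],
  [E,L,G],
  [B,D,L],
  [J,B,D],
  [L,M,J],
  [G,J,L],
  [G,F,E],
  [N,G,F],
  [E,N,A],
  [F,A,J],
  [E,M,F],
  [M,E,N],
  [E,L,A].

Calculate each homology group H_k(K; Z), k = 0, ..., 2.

H_0 ≅ Z,  H_1 ≅ Z ⊕ Z/2,  H_2 = 0.

Take the total order A < B < D < E < F < G < J < L < M < N on the vertex set. Then K (dimension 2) consists of the simplices:

  0-simplices (10): A, B, D, E, F, G, J, L, M, N
  1-simplices (30): AD, AE, AF, AJ, AL, AN, BD, BG, BJ, BL, BM, BN, DJ, DL, EF, EG, EL, EM, EN, FG, FJ, FM, FN, GJ, GL, GN, JL, JM, LM, MN
  2-simplices (20): ADJ, ADL, AEL, AEN, AFJ, AFN, BDJ, BDL, BGJ, BGN, BLM, BMN, EFG, EFM, EGL, EMN, FGN, FJM, GJL, JLM

giving chain groups C_0 ≅ Z^10, C_1 ≅ Z^30, C_2 ≅ Z^20.

The boundary map ∂_1: C_1 → C_0 maps an edge to its endpoints' difference, ∂[p,q] = q − p. For instance
  ∂LM = M − L.
The resulting 10×30 matrix has rank 9, and its Smith normal form has invariant factors (1,1,1,1,1,1,1,1,1).

The boundary map ∂_2: C_2 → C_1 maps a triangle to the signed sum of its edges. For instance
  ∂JLM = LM − JM + JL,
  ∂FJM = JM − FM + FJ.
The 30×20 boundary matrix has rank 20 and Smith normal form diag(1,1,1,1,1,1,1,1,1,1,1,1,1,1,1,1,1,1,1,2).

Now H_k = ker ∂_k / im ∂_{k+1}, so:

  H_0: rank C_0 − rank ∂_1 = 10 − 9 = 1, and the invariant factors of ∂_1 are all 1, so H_0 ≅ Z.
  H_1: rank ker ∂_1 − rank ∂_2 = (30 − 9) − 20 = 1, and ∂_2 has invariant factor 2 > 1, so H_1 ≅ Z ⊕ Z/2.
  H_2: rank ker ∂_2 − rank ∂_3 = (20 − 20) − 0 = 0, and there is no ∂_3, so H_2 ≅ 0.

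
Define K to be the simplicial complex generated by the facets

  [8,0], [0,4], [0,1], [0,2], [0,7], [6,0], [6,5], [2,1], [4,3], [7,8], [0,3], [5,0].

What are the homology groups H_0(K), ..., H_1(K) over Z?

We work with the vertex ordering 0 < 1 < 2 < 3 < 4 < 5 < 6 < 7 < 8. The simplices of K, each written with vertices in increasing order, are:

  0-simplices (9): [0], [1], [2], [3], [4], [5], [6], [7], [8]
  1-simplices (12): [0,1], [0,2], [0,3], [0,4], [0,5], [0,6], [0,7], [0,8], [1,2], [3,4], [5,6], [7,8]

Hence C_0 ≅ Z^9, C_1 ≅ Z^12.

∂_1: C_1 → C_0 sends each edge [p,q] (with p < q) to q − p. For instance
  ∂[1,2] = [2] − [1].
As a 9×12 matrix over Z this has rank 8, with invariant factors (1,1,1,1,1,1,1,1).

Now H_k = ker ∂_k / im ∂_{k+1}, so:

  H_0: rank C_0 − rank ∂_1 = 9 − 8 = 1, and the invariant factors of ∂_1 are all 1, so H_0 = Z.
  H_1: rank ker ∂_1 − rank ∂_2 = (12 − 8) − 0 = 4, and there is no ∂_2, so H_1 = Z^4.

H_0 ≅ Z,  H_1 ≅ Z^4.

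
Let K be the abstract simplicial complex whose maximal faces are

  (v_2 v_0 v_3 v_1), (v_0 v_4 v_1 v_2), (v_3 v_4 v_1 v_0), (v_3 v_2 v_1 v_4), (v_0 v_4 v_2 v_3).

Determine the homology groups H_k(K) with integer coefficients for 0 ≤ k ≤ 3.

H_0 ≅ Z,  H_1 = 0,  H_2 = 0,  H_3 ≅ Z.

Fix the vertex order v_0 < v_1 < v_2 < v_3 < v_4 and write every simplex with vertices in increasing order. Then dim K = 3 and the simplices of K are:

  0-simplices (5): [v_0], [v_1], [v_2], [v_3], [v_4]
  1-simplices (10): [v_0,v_1], [v_0,v_2], [v_0,v_3], [v_0,v_4], [v_1,v_2], [v_1,v_3], [v_1,v_4], [v_2,v_3], [v_2,v_4], [v_3,v_4]
  2-simplices (10): [v_0,v_1,v_2], [v_0,v_1,v_3], [v_0,v_1,v_4], [v_0,v_2,v_3], [v_0,v_2,v_4], [v_0,v_3,v_4], [v_1,v_2,v_3], [v_1,v_2,v_4], [v_1,v_3,v_4], [v_2,v_3,v_4]
  3-simplices (5): [v_0,v_1,v_2,v_3], [v_0,v_1,v_2,v_4], [v_0,v_1,v_3,v_4], [v_0,v_2,v_3,v_4], [v_1,v_2,v_3,v_4]

so the chain groups are C_0 ≅ Z^5, C_1 ≅ Z^10, C_2 ≅ Z^10, C_3 ≅ Z^5.

The boundary map ∂_1: C_1 → C_0 is given by ∂[p,q] = [q] − [p]. For instance
  ∂[v_3,v_4] = [v_4] − [v_3].
This gives a 5×10 integer matrix of rank 4; reducing to Smith normal form yields diagonal entries (1,1,1,1).

The boundary map ∂_2: C_2 → C_1 maps a triangle to the signed sum of its edges. For instance
  ∂[v_1,v_2,v_4] = [v_2,v_4] − [v_1,v_4] + [v_1,v_2],
  ∂[v_0,v_1,v_4] = [v_1,v_4] − [v_0,v_4] + [v_0,v_1].
As a 10×10 matrix over Z this has rank 6, with invariant factors (1,1,1,1,1,1).

∂_3: C_3 → C_2 sends each 3-simplex σ to the alternating sum Σ_i (−1)^i (σ with its i-th vertex removed). For instance
  ∂[v_0,v_1,v_3,v_4] = [v_1,v_3,v_4] − [v_0,v_3,v_4] + [v_0,v_1,v_4] − [v_0,v_1,v_3],
  ∂[v_0,v_2,v_3,v_4] = [v_2,v_3,v_4] − [v_0,v_3,v_4] + [v_0,v_2,v_4] − [v_0,v_2,v_3].
As a 10×5 matrix over Z this has rank 4, with invariant factors (1,1,1,1).

Reading off H_k = ker ∂_k / im ∂_{k+1}:

  H_0: rank C_0 − rank ∂_1 = 5 − 4 = 1, and the invariant factors of ∂_1 are all 1, so H_0 ≅ Z.
  H_1: rank ker ∂_1 − rank ∂_2 = (10 − 4) − 6 = 0, and the invariant factors of ∂_2 are all 1, so H_1 ≅ 0.
  H_2: rank ker ∂_2 − rank ∂_3 = (10 − 6) − 4 = 0, and the invariant factors of ∂_3 are all 1, so H_2 ≅ 0.
  H_3: rank ker ∂_3 − rank ∂_4 = (5 − 4) − 0 = 1, and there is no ∂_4, so H_3 ≅ Z.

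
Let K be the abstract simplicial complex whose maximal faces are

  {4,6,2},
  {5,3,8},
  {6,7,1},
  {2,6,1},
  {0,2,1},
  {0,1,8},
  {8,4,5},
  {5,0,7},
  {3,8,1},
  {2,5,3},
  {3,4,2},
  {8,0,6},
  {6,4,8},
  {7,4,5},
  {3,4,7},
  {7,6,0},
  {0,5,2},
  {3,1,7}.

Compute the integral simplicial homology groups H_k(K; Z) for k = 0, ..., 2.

We work with the vertex ordering 0 < 1 < 2 < 3 < 4 < 5 < 6 < 7 < 8. The simplices of K, each written with vertices in increasing order, are:

  0-simplices (9): [0], [1], [2], [3], [4], [5], [6], [7], [8]
  1-simplices (27): (27 of them)
  2-simplices (18): [0,1,2], [0,1,8], [0,2,5], [0,5,7], [0,6,7], [0,6,8], [1,2,6], [1,3,7], [1,3,8], [1,6,7], [2,3,4], [2,3,5], [2,4,6], [3,4,7], [3,5,8], [4,5,7], [4,5,8], [4,6,8]

giving chain groups C_0 ≅ Z^9, C_1 ≅ Z^27, C_2 ≅ Z^18.

∂_1: C_1 → C_0 sends each edge [p,q] (with p < q) to q − p. For instance
  ∂[5,8] = [8] − [5].
The resulting 9×27 matrix has rank 8, and its Smith normal form has invariant factors (1,1,1,1,1,1,1,1).

The boundary map ∂_2: C_2 → C_1 acts by ∂[p,q,r] = [q,r] − [p,r] + [p,q]. For instance
  ∂[2,3,4] = [3,4] − [2,4] + [2,3],
  ∂[3,4,7] = [4,7] − [3,7] + [3,4].
The 27×18 boundary matrix has rank 18 and Smith normal form diag(1,1,1,1,1,1,1,1,1,1,1,1,1,1,1,1,1,2).

Computing H_k = (kernel of ∂_k) / (image of ∂_{k+1}):

  H_0: rank C_0 − rank ∂_1 = 9 − 8 = 1, and the invariant factors of ∂_1 are all 1, so H_0 = Z.
  H_1: rank ker ∂_1 − rank ∂_2 = (27 − 8) − 18 = 1, and ∂_2 has invariant factor 2 > 1, so H_1 = Z ⊕ Z/2Z.
  H_2: rank ker ∂_2 − rank ∂_3 = (18 − 18) − 0 = 0, and there is no ∂_3, so H_2 = 0.

H_0 = Z,  H_1 = Z ⊕ Z/2Z,  H_2 = 0.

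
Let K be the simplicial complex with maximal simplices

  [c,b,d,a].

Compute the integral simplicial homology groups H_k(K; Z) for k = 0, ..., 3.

Take the total order a < b < c < d on the vertex set. Then K (dimension 3) consists of the simplices:

  0-simplices (4): a, b, c, d
  1-simplices (6): ab, ac, ad, bc, bd, cd
  2-simplices (4): abc, abd, acd, bcd
  3-simplices (1): abcd

giving chain groups C_0 ≅ Z^4, C_1 ≅ Z^6, C_2 ≅ Z^4, C_3 ≅ Z^1.

Boundary ∂_1: C_1 → C_0 is given by ∂[p,q] = [q] − [p].
The resulting 4×6 matrix has rank 3, and its Smith normal form has invariant factors (1,1,1).

Boundary ∂_2: C_2 → C_1 maps a triangle to the signed sum of its edges. For instance
  ∂acd = cd − ad + ac,
  ∂abc = bc − ac + ab.
As a 6×4 matrix over Z this has rank 3, with invariant factors (1,1,1).

∂_3: C_3 → C_2 sends each 3-simplex σ to the alternating sum Σ_i (−1)^i (σ with its i-th vertex removed). For instance
  ∂abcd = bcd − acd + abd − abc.
The resulting 4×1 matrix has rank 1, and its Smith normal form has invariant factors (1).

Now H_k = ker ∂_k / im ∂_{k+1}, so:

  H_0: rank C_0 − rank ∂_1 = 4 − 3 = 1, and the invariant factors of ∂_1 are all 1, so H_0 = Z.
  H_1: rank ker ∂_1 − rank ∂_2 = (6 − 3) − 3 = 0, and the invariant factors of ∂_2 are all 1, so H_1 = 0.
  H_2: rank ker ∂_2 − rank ∂_3 = (4 − 3) − 1 = 0, and the invariant factors of ∂_3 are all 1, so H_2 = 0.
  H_3: rank ker ∂_3 − rank ∂_4 = (1 − 1) − 0 = 0, and there is no ∂_4, so H_3 = 0.

H_0 = Z,  H_1 = 0,  H_2 = 0,  H_3 = 0.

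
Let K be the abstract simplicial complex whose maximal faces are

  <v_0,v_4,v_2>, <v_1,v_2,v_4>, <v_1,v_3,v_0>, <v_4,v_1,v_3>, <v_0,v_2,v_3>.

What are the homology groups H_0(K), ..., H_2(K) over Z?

Fix the vertex order v_0 < v_1 < v_2 < v_3 < v_4 and write every simplex with vertices in increasing order. Then dim K = 2 and the simplices of K are:

  0-simplices (5): [v_0], [v_1], [v_2], [v_3], [v_4]
  1-simplices (10): [v_0,v_1], [v_0,v_2], [v_0,v_3], [v_0,v_4], [v_1,v_2], [v_1,v_3], [v_1,v_4], [v_2,v_3], [v_2,v_4], [v_3,v_4]
  2-simplices (5): [v_0,v_1,v_3], [v_0,v_2,v_3], [v_0,v_2,v_4], [v_1,v_2,v_4], [v_1,v_3,v_4]

so the chain groups are C_0 ≅ Z^5, C_1 ≅ Z^10, C_2 ≅ Z^5.

The boundary map ∂_1: C_1 → C_0 is given by ∂[p,q] = [q] − [p].
The 5×10 boundary matrix has rank 4 and Smith normal form diag(1,1,1,1).

Boundary ∂_2: C_2 → C_1 sends each 2-simplex [p,q,r] to [q,r] − [p,r] + [p,q]. For instance
  ∂[v_1,v_2,v_4] = [v_2,v_4] − [v_1,v_4] + [v_1,v_2],
  ∂[v_0,v_2,v_4] = [v_2,v_4] − [v_0,v_4] + [v_0,v_2].
The 10×5 boundary matrix has rank 5 and Smith normal form diag(1,1,1,1,1).

Computing H_k = (kernel of ∂_k) / (image of ∂_{k+1}):

  H_0: rank C_0 − rank ∂_1 = 5 − 4 = 1, and the invariant factors of ∂_1 are all 1, so H_0 = Z.
  H_1: rank ker ∂_1 − rank ∂_2 = (10 − 4) − 5 = 1, and the invariant factors of ∂_2 are all 1, so H_1 = Z.
  H_2: rank ker ∂_2 − rank ∂_3 = (5 − 5) − 0 = 0, and there is no ∂_3, so H_2 = 0.

(K is a triangulation of the Möbius band.)

H_0 ≅ Z,  H_1 ≅ Z,  H_2 = 0.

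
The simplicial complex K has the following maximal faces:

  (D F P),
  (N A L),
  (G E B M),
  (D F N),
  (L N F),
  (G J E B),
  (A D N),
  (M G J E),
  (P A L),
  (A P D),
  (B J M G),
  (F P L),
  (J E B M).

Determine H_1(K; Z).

We work with the vertex ordering A < B < D < E < F < G < J < L < M < N < P. The simplices of K, each written with vertices in increasing order, are:

  0-simplices (11): A, B, D, E, F, G, J, L, M, N, P
  1-simplices (22): AD, AL, AN, AP, BE, BG, BJ, BM, DF, DN, DP, EG, EJ, EM, FL, FN, FP, GJ, GM, JM, LN, LP
  2-simplices (18): ADN, ADP, ALN, ALP, BEG, BEJ, BEM, BGJ, BGM, BJM, DFN, DFP, EGJ, EGM, EJM, FLN, FLP, GJM
  3-simplices (5): BEGJ, BEGM, BEJM, BGJM, EGJM

Hence C_0 ≅ Z^11, C_1 ≅ Z^22, C_2 ≅ Z^18, C_3 ≅ Z^5.

∂_1: C_1 → C_0 sends each edge [p,q] (with p < q) to q − p.
The 11×22 boundary matrix has rank 9 and Smith normal form diag(1,1,1,1,1,1,1,1,1).

∂_2: C_2 → C_1 acts by ∂[p,q,r] = [q,r] − [p,r] + [p,q]. For instance
  ∂BJM = JM − BM + BJ,
  ∂BGJ = GJ − BJ + BG.
This gives a 22×18 integer matrix of rank 13; reducing to Smith normal form yields diagonal entries (1,1,1,1,1,1,1,1,1,1,1,1,1).

Boundary ∂_3: C_3 → C_2 sends each 3-simplex σ to the alternating sum Σ_i (−1)^i (σ with its i-th vertex removed). For instance
  ∂BEGM = EGM − BGM + BEM − BEG,
  ∂BEGJ = EGJ − BGJ + BEJ − BEG.
The resulting 18×5 matrix has rank 4, and its Smith normal form has invariant factors (1,1,1,1).

Reading off H_k = ker ∂_k / im ∂_{k+1}:

  H_1: rank ker ∂_1 − rank ∂_2 = (22 − 9) − 13 = 0, and the invariant factors of ∂_2 are all 1, so H_1 = 0.

(K is a triangulation of the disjoint union of the 2-sphere S^2 and the 3-sphere S^3.)

H_1 = 0.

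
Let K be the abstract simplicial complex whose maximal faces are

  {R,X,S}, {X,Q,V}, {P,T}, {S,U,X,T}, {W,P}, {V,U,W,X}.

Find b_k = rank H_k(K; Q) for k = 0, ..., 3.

b_0 = 1, b_1 = 1, b_2 = 0, b_3 = 0.

Fix the vertex order P < Q < R < S < T < U < V < W < X and write every simplex with vertices in increasing order. Then dim K = 3 and the simplices of K are:

  0-simplices (9): P, Q, R, S, T, U, V, W, X
  1-simplices (17): PT, PW, QV, QX, RS, RX, ST, SU, SX, TU, TX, UV, UW, UX, VW, VX, WX
  2-simplices (10): QVX, RSX, STU, STX, SUX, TUX, UVW, UVX, UWX, VWX
  3-simplices (2): STUX, UVWX

Hence C_0 ≅ Z^9, C_1 ≅ Z^17, C_2 ≅ Z^10, C_3 ≅ Z^2.

Boundary ∂_1: C_1 → C_0 sends each edge [p,q] (with p < q) to q − p. For instance
  ∂SU = U − S.
The resulting 9×17 matrix has rank 8, and its Smith normal form has invariant factors (1,1,1,1,1,1,1,1).

The boundary map ∂_2: C_2 → C_1 sends each 2-simplex [p,q,r] to [q,r] − [p,r] + [p,q]. For instance
  ∂UVX = VX − UX + UV,
  ∂STU = TU − SU + ST.
The 17×10 boundary matrix has rank 8 and Smith normal form diag(1,1,1,1,1,1,1,1).

∂_3: C_3 → C_2 sends each 3-simplex σ to the alternating sum Σ_i (−1)^i (σ with its i-th vertex removed). For instance
  ∂UVWX = VWX − UWX + UVX − UVW,
  ∂STUX = TUX − SUX + STX − STU.
The resulting 10×2 matrix has rank 2, and its Smith normal form has invariant factors (1,1).

Computing H_k = (kernel of ∂_k) / (image of ∂_{k+1}):

  H_0: rank C_0 − rank ∂_1 = 9 − 8 = 1, and the invariant factors of ∂_1 are all 1, so H_0 ≅ Z.
  H_1: rank ker ∂_1 − rank ∂_2 = (17 − 8) − 8 = 1, and the invariant factors of ∂_2 are all 1, so H_1 ≅ Z.
  H_2: rank ker ∂_2 − rank ∂_3 = (10 − 8) − 2 = 0, and the invariant factors of ∂_3 are all 1, so H_2 ≅ 0.
  H_3: rank ker ∂_3 − rank ∂_4 = (2 − 2) − 0 = 0, and there is no ∂_4, so H_3 ≅ 0.

As a check, the Euler characteristic is 9 − 17 + 10 − 2 = 0, which agrees with 1 − 1 + 0 − 0 = 0.

Hence the Betti numbers are b_0 = 1, b_1 = 1, b_2 = 0, b_3 = 0.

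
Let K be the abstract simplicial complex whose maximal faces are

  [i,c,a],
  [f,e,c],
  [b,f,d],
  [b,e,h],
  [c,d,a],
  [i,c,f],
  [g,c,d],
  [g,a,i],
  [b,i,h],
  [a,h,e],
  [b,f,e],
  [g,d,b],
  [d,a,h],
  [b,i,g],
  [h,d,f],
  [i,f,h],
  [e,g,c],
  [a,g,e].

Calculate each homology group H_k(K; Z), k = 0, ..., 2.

Fix the vertex order a < b < c < d < e < f < g < h < i and write every simplex with vertices in increasing order. Then dim K = 2 and the simplices of K are:

  0-simplices (9): a, b, c, d, e, f, g, h, i
  1-simplices (27): ac, ad, ae, ag, ah, ai, bd, be, bf, bg, bh, bi, cd, ce, cf, cg, ci, df, dg, dh, ef, eg, eh, fh, fi, gi, hi
  2-simplices (18): acd, aci, adh, aeg, aeh, agi, bdf, bdg, bef, beh, bgi, bhi, cdg, cef, ceg, cfi, dfh, fhi

so the chain groups are C_0 ≅ Z^9, C_1 ≅ Z^27, C_2 ≅ Z^18.

∂_1: C_1 → C_0 is given by ∂[p,q] = [q] − [p]. For instance
  ∂ce = e − c.
As a 9×27 matrix over Z this has rank 8, with invariant factors (1,1,1,1,1,1,1,1).

∂_2: C_2 → C_1 sends each 2-simplex [p,q,r] to [q,r] − [p,r] + [p,q]. For instance
  ∂dfh = fh − dh + df,
  ∂aeh = eh − ah + ae.
This gives a 27×18 integer matrix of rank 18; reducing to Smith normal form yields diagonal entries (1,1,1,1,1,1,1,1,1,1,1,1,1,1,1,1,1,2).

Reading off H_k = ker ∂_k / im ∂_{k+1}:

  H_0: rank C_0 − rank ∂_1 = 9 − 8 = 1, and the invariant factors of ∂_1 are all 1, so H_0 ≅ Z.
  H_1: rank ker ∂_1 − rank ∂_2 = (27 − 8) − 18 = 1, and ∂_2 has invariant factor 2 > 1, so H_1 ≅ Z × Z/2.
  H_2: rank ker ∂_2 − rank ∂_3 = (18 − 18) − 0 = 0, and there is no ∂_3, so H_2 ≅ 0.

H_0 ≅ Z,  H_1 ≅ Z × Z/2,  H_2 = 0.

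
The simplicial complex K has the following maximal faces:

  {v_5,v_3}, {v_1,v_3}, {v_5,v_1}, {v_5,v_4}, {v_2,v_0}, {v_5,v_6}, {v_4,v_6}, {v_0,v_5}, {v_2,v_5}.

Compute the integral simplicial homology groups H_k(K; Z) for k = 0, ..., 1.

Order the vertices as v_0 < v_1 < v_2 < v_3 < v_4 < v_5 < v_6. Listing each simplex with vertices in this order, K has dimension 1 with simplices:

  0-simplices (7): [v_0], [v_1], [v_2], [v_3], [v_4], [v_5], [v_6]
  1-simplices (9): [v_0,v_2], [v_0,v_5], [v_1,v_3], [v_1,v_5], [v_2,v_5], [v_3,v_5], [v_4,v_5], [v_4,v_6], [v_5,v_6]

so the chain groups are C_0 ≅ Z^7, C_1 ≅ Z^9.

∂_1: C_1 → C_0 sends each edge [p,q] (with p < q) to q − p.
The resulting 7×9 matrix has rank 6, and its Smith normal form has invariant factors (1,1,1,1,1,1).

Now H_k = ker ∂_k / im ∂_{k+1}, so:

  H_0: rank C_0 − rank ∂_1 = 7 − 6 = 1, and the invariant factors of ∂_1 are all 1, so H_0 = Z.
  H_1: rank ker ∂_1 − rank ∂_2 = (9 − 6) − 0 = 3, and there is no ∂_2, so H_1 = Z^3.

H_0 = Z,  H_1 = Z^3.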